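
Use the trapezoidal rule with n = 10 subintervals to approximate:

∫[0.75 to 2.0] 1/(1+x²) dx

f(x) = 1/(1+x²)
a = 0.75, b = 2.0, n = 10
h = (b - a)/n = 0.125000

Trapezoidal rule: (h/2)[f(x₀) + 2f(x₁) + 2f(x₂) + ... + f(xₙ)]

x_0 = 0.7500, f(x_0) = 0.640000, coefficient = 1
x_1 = 0.8750, f(x_1) = 0.566372, coefficient = 2
x_2 = 1.0000, f(x_2) = 0.500000, coefficient = 2
x_3 = 1.1250, f(x_3) = 0.441379, coefficient = 2
x_4 = 1.2500, f(x_4) = 0.390244, coefficient = 2
x_5 = 1.3750, f(x_5) = 0.345946, coefficient = 2
x_6 = 1.5000, f(x_6) = 0.307692, coefficient = 2
x_7 = 1.6250, f(x_7) = 0.274678, coefficient = 2
x_8 = 1.7500, f(x_8) = 0.246154, coefficient = 2
x_9 = 1.8750, f(x_9) = 0.221453, coefficient = 2
x_10 = 2.0000, f(x_10) = 0.200000, coefficient = 1

I ≈ (0.125000/2) × 7.427837 = 0.464240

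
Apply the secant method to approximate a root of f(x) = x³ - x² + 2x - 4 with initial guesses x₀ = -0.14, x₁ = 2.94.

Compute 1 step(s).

f(x) = x³ - x² + 2x - 4
x₀ = -0.14, x₁ = 2.94

Secant formula: x_{n+1} = x_n - f(x_n)(x_n - x_{n-1})/(f(x_n) - f(x_{n-1}))

Iteration 1:
  f(-0.140000) = -4.302344
  f(2.940000) = 18.648584
  x_2 = 2.940000 - 18.648584×(2.940000 - (-0.140000))/(18.648584 - (-4.302344))
       = 0.437372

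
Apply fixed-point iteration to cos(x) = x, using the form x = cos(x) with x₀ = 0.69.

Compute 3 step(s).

Equation: cos(x) = x
Fixed-point form: x = cos(x)
x₀ = 0.69

x_1 = g(0.690000) = 0.771246
x_2 = g(0.771246) = 0.717043
x_3 = g(0.717043) = 0.753752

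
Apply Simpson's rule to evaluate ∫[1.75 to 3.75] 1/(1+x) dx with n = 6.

f(x) = 1/(1+x)
a = 1.75, b = 3.75, n = 6
h = (b - a)/n = 0.333333

Simpson's rule: (h/3)[f(x₀) + 4f(x₁) + 2f(x₂) + ... + f(xₙ)]

x_0 = 1.7500, f(x_0) = 0.363636, coefficient = 1
x_1 = 2.0833, f(x_1) = 0.324324, coefficient = 4
x_2 = 2.4167, f(x_2) = 0.292683, coefficient = 2
x_3 = 2.7500, f(x_3) = 0.266667, coefficient = 4
x_4 = 3.0833, f(x_4) = 0.244898, coefficient = 2
x_5 = 3.4167, f(x_5) = 0.226415, coefficient = 4
x_6 = 3.7500, f(x_6) = 0.210526, coefficient = 1

I ≈ (0.333333/3) × 4.918949 = 0.546550
Exact value: 0.546544
Error: 0.000006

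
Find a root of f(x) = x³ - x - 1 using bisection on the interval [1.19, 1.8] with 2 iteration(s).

f(x) = x³ - x - 1
Initial interval: [1.19, 1.8]

Iteration 1:
  c_1 = (1.190000 + 1.800000)/2 = 1.495000
  f(c_1) = f(1.495000) = 0.846362
  f(a) × f(c) < 0, new interval: [1.190000, 1.495000]
Iteration 2:
  c_2 = (1.190000 + 1.495000)/2 = 1.342500
  f(c_2) = f(1.342500) = 0.077096
  f(a) × f(c) < 0, new interval: [1.190000, 1.342500]

After 2 iteration(s), the approximation is c_2 = 1.342500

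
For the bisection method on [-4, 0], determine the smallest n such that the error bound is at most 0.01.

We need (b-a)/2^n ≤ 0.01
(0 - (-4))/2^n ≤ 0.01
4/2^n ≤ 0.01
2^n ≥ 400
n ≥ log₂(400) = 8.64
n ≥ 9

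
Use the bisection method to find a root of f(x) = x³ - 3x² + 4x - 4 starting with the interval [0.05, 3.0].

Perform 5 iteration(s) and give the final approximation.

f(x) = x³ - 3x² + 4x - 4
Initial interval: [0.05, 3.0]

Iteration 1:
  c_1 = (0.050000 + 3.000000)/2 = 1.525000
  f(c_1) = f(1.525000) = -1.330297
  f(a) × f(c) ≥ 0, new interval: [1.525000, 3.000000]
Iteration 2:
  c_2 = (1.525000 + 3.000000)/2 = 2.262500
  f(c_2) = f(2.262500) = 1.274807
  f(a) × f(c) < 0, new interval: [1.525000, 2.262500]
Iteration 3:
  c_3 = (1.525000 + 2.262500)/2 = 1.893750
  f(c_3) = f(1.893750) = -0.392332
  f(a) × f(c) ≥ 0, new interval: [1.893750, 2.262500]
Iteration 4:
  c_4 = (1.893750 + 2.262500)/2 = 2.078125
  f(c_4) = f(2.078125) = 0.331287
  f(a) × f(c) < 0, new interval: [1.893750, 2.078125]
Iteration 5:
  c_5 = (1.893750 + 2.078125)/2 = 1.985937
  f(c_5) = f(1.985937) = -0.055660
  f(a) × f(c) ≥ 0, new interval: [1.985937, 2.078125]

After 5 iteration(s), the approximation is c_5 = 1.985937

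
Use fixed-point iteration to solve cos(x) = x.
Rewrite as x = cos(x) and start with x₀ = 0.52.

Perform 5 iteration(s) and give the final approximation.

Equation: cos(x) = x
Fixed-point form: x = cos(x)
x₀ = 0.52

x_1 = g(0.520000) = 0.867819
x_2 = g(0.867819) = 0.646492
x_3 = g(0.646492) = 0.798202
x_4 = g(0.798202) = 0.697995
x_5 = g(0.697995) = 0.766132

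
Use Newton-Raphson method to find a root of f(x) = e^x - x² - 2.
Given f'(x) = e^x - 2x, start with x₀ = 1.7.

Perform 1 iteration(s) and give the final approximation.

f(x) = e^x - x² - 2
f'(x) = e^x - 2x
x₀ = 1.7

Newton-Raphson formula: x_{n+1} = x_n - f(x_n)/f'(x_n)

Iteration 1:
  f(1.700000) = 0.583947
  f'(1.700000) = 2.073947
  x_1 = 1.700000 - 0.583947/2.073947 = 1.418437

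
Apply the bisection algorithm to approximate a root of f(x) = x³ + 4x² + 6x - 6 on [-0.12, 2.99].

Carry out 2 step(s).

f(x) = x³ + 4x² + 6x - 6
Initial interval: [-0.12, 2.99]

Iteration 1:
  c_1 = (-0.120000 + 2.990000)/2 = 1.435000
  f(c_1) = f(1.435000) = 13.801888
  f(a) × f(c) < 0, new interval: [-0.120000, 1.435000]
Iteration 2:
  c_2 = (-0.120000 + 1.435000)/2 = 0.657500
  f(c_2) = f(0.657500) = -0.041534
  f(a) × f(c) ≥ 0, new interval: [0.657500, 1.435000]

After 2 iteration(s), the approximation is c_2 = 0.657500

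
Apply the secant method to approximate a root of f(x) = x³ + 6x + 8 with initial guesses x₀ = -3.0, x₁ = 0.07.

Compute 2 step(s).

f(x) = x³ + 6x + 8
x₀ = -3.0, x₁ = 0.07

Secant formula: x_{n+1} = x_n - f(x_n)(x_n - x_{n-1})/(f(x_n) - f(x_{n-1}))

Iteration 1:
  f(-3.000000) = -37.000000
  f(0.070000) = 8.420343
  x_2 = 0.070000 - 8.420343×(0.070000 - (-3.000000))/(8.420343 - (-37.000000))
       = -0.499138
Iteration 2:
  f(0.070000) = 8.420343
  f(-0.499138) = 4.880816
  x_3 = -0.499138 - 4.880816×(-0.499138 - 0.070000)/(4.880816 - 8.420343)
       = -1.283949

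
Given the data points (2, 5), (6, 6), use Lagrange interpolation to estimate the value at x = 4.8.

Lagrange interpolation formula:
P(x) = Σ yᵢ × Lᵢ(x)
where Lᵢ(x) = Π_{j≠i} (x - xⱼ)/(xᵢ - xⱼ)

L_0(4.8) = (4.8 - 6)/(2 - 6) = 0.300000
L_1(4.8) = (4.8 - 2)/(6 - 2) = 0.700000

P(4.8) = 5×L_0(4.8) + 6×L_1(4.8)
P(4.8) = 5.700000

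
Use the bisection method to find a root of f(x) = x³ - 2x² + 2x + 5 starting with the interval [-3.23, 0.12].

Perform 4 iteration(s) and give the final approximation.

f(x) = x³ - 2x² + 2x + 5
Initial interval: [-3.23, 0.12]

Iteration 1:
  c_1 = (-3.230000 + 0.120000)/2 = -1.555000
  f(c_1) = f(-1.555000) = -6.706079
  f(a) × f(c) ≥ 0, new interval: [-1.555000, 0.120000]
Iteration 2:
  c_2 = (-1.555000 + 0.120000)/2 = -0.717500
  f(c_2) = f(-0.717500) = 2.166014
  f(a) × f(c) < 0, new interval: [-1.555000, -0.717500]
Iteration 3:
  c_3 = (-1.555000 + (-0.717500))/2 = -1.136250
  f(c_3) = f(-1.136250) = -1.321600
  f(a) × f(c) ≥ 0, new interval: [-1.136250, -0.717500]
Iteration 4:
  c_4 = (-1.136250 + (-0.717500))/2 = -0.926875
  f(c_4) = f(-0.926875) = 0.631780
  f(a) × f(c) < 0, new interval: [-1.136250, -0.926875]

After 4 iteration(s), the approximation is c_4 = -0.926875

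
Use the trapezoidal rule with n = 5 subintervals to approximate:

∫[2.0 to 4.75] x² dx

f(x) = x²
a = 2.0, b = 4.75, n = 5
h = (b - a)/n = 0.550000

Trapezoidal rule: (h/2)[f(x₀) + 2f(x₁) + 2f(x₂) + ... + f(xₙ)]

x_0 = 2.0000, f(x_0) = 4.000000, coefficient = 1
x_1 = 2.5500, f(x_1) = 6.502500, coefficient = 2
x_2 = 3.1000, f(x_2) = 9.610000, coefficient = 2
x_3 = 3.6500, f(x_3) = 13.322500, coefficient = 2
x_4 = 4.2000, f(x_4) = 17.640000, coefficient = 2
x_5 = 4.7500, f(x_5) = 22.562500, coefficient = 1

I ≈ (0.550000/2) × 120.712500 = 33.195938
Exact value: 33.057292
Error: 0.138646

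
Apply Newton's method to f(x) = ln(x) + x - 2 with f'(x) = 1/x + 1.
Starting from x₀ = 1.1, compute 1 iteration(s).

f(x) = ln(x) + x - 2
f'(x) = 1/x + 1
x₀ = 1.1

Newton-Raphson formula: x_{n+1} = x_n - f(x_n)/f'(x_n)

Iteration 1:
  f(1.100000) = -0.804690
  f'(1.100000) = 1.909091
  x_1 = 1.100000 - (-0.804690)/1.909091 = 1.521504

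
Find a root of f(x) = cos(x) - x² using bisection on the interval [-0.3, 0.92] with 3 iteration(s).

f(x) = cos(x) - x²
Initial interval: [-0.3, 0.92]

Iteration 1:
  c_1 = (-0.300000 + 0.920000)/2 = 0.310000
  f(c_1) = f(0.310000) = 0.856234
  f(a) × f(c) ≥ 0, new interval: [0.310000, 0.920000]
Iteration 2:
  c_2 = (0.310000 + 0.920000)/2 = 0.615000
  f(c_2) = f(0.615000) = 0.438548
  f(a) × f(c) ≥ 0, new interval: [0.615000, 0.920000]
Iteration 3:
  c_3 = (0.615000 + 0.920000)/2 = 0.767500
  f(c_3) = f(0.767500) = 0.130593
  f(a) × f(c) ≥ 0, new interval: [0.767500, 0.920000]

After 3 iteration(s), the approximation is c_3 = 0.767500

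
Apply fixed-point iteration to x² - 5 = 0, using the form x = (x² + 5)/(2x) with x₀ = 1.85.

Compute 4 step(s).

Equation: x² - 5 = 0
Fixed-point form: x = (x² + 5)/(2x)
x₀ = 1.85

x_1 = g(1.850000) = 2.276351
x_2 = g(2.276351) = 2.236424
x_3 = g(2.236424) = 2.236068
x_4 = g(2.236068) = 2.236068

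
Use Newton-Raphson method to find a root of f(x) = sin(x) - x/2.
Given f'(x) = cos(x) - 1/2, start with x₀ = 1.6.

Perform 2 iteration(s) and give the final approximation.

f(x) = sin(x) - x/2
f'(x) = cos(x) - 1/2
x₀ = 1.6

Newton-Raphson formula: x_{n+1} = x_n - f(x_n)/f'(x_n)

Iteration 1:
  f(1.600000) = 0.199574
  f'(1.600000) = -0.529200
  x_1 = 1.600000 - 0.199574/(-0.529200) = 1.977124
Iteration 2:
  f(1.977124) = -0.069983
  f'(1.977124) = -0.895238
  x_2 = 1.977124 - (-0.069983)/(-0.895238) = 1.898951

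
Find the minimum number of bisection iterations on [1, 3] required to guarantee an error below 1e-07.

We need (b-a)/2^n ≤ 1e-07
(3 - 1)/2^n ≤ 1e-07
2/2^n ≤ 1e-07
2^n ≥ 20000000
n ≥ log₂(20000000) = 24.25
n ≥ 25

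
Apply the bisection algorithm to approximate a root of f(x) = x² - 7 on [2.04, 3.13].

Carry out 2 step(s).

f(x) = x² - 7
Initial interval: [2.04, 3.13]

Iteration 1:
  c_1 = (2.040000 + 3.130000)/2 = 2.585000
  f(c_1) = f(2.585000) = -0.317775
  f(a) × f(c) ≥ 0, new interval: [2.585000, 3.130000]
Iteration 2:
  c_2 = (2.585000 + 3.130000)/2 = 2.857500
  f(c_2) = f(2.857500) = 1.165306
  f(a) × f(c) < 0, new interval: [2.585000, 2.857500]

After 2 iteration(s), the approximation is c_2 = 2.857500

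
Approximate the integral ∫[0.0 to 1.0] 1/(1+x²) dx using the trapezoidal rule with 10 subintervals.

f(x) = 1/(1+x²)
a = 0.0, b = 1.0, n = 10
h = (b - a)/n = 0.100000

Trapezoidal rule: (h/2)[f(x₀) + 2f(x₁) + 2f(x₂) + ... + f(xₙ)]

x_0 = 0.0000, f(x_0) = 1.000000, coefficient = 1
x_1 = 0.1000, f(x_1) = 0.990099, coefficient = 2
x_2 = 0.2000, f(x_2) = 0.961538, coefficient = 2
x_3 = 0.3000, f(x_3) = 0.917431, coefficient = 2
x_4 = 0.4000, f(x_4) = 0.862069, coefficient = 2
x_5 = 0.5000, f(x_5) = 0.800000, coefficient = 2
x_6 = 0.6000, f(x_6) = 0.735294, coefficient = 2
x_7 = 0.7000, f(x_7) = 0.671141, coefficient = 2
x_8 = 0.8000, f(x_8) = 0.609756, coefficient = 2
x_9 = 0.9000, f(x_9) = 0.552486, coefficient = 2
x_10 = 1.0000, f(x_10) = 0.500000, coefficient = 1

I ≈ (0.100000/2) × 15.699630 = 0.784981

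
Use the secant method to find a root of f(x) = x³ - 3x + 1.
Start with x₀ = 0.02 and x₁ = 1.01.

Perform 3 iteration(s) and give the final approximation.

f(x) = x³ - 3x + 1
x₀ = 0.02, x₁ = 1.01

Secant formula: x_{n+1} = x_n - f(x_n)(x_n - x_{n-1})/(f(x_n) - f(x_{n-1}))

Iteration 1:
  f(0.020000) = 0.940008
  f(1.010000) = -0.999699
  x_2 = 1.010000 - (-0.999699)×(1.010000 - 0.020000)/(-0.999699 - 0.940008)
       = 0.499767
Iteration 2:
  f(1.010000) = -0.999699
  f(0.499767) = -0.374476
  x_3 = 0.499767 - (-0.374476)×(0.499767 - 1.010000)/(-0.374476 - (-0.999699))
       = 0.194164
Iteration 3:
  f(0.499767) = -0.374476
  f(0.194164) = 0.424828
  x_4 = 0.194164 - 0.424828×(0.194164 - 0.499767)/(0.424828 - (-0.374476))
       = 0.356591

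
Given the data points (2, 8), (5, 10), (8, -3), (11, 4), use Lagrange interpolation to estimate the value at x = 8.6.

Lagrange interpolation formula:
P(x) = Σ yᵢ × Lᵢ(x)
where Lᵢ(x) = Π_{j≠i} (x - xⱼ)/(xᵢ - xⱼ)

L_0(8.6) = (8.6 - 5)/(2 - 5) × (8.6 - 8)/(2 - 8) × (8.6 - 11)/(2 - 11) = 0.032000
L_1(8.6) = (8.6 - 2)/(5 - 2) × (8.6 - 8)/(5 - 8) × (8.6 - 11)/(5 - 11) = -0.176000
L_2(8.6) = (8.6 - 2)/(8 - 2) × (8.6 - 5)/(8 - 5) × (8.6 - 11)/(8 - 11) = 1.056000
L_3(8.6) = (8.6 - 2)/(11 - 2) × (8.6 - 5)/(11 - 5) × (8.6 - 8)/(11 - 8) = 0.088000

P(8.6) = 8×L_0(8.6) + 10×L_1(8.6) + (-3)×L_2(8.6) + 4×L_3(8.6)
P(8.6) = -4.320000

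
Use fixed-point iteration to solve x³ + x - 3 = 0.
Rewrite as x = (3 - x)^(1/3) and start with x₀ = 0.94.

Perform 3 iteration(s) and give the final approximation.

Equation: x³ + x - 3 = 0
Fixed-point form: x = (3 - x)^(1/3)
x₀ = 0.94

x_1 = g(0.940000) = 1.272396
x_2 = g(1.272396) = 1.199908
x_3 = g(1.199908) = 1.216461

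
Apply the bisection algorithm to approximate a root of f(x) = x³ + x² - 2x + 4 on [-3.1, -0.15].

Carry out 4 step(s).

f(x) = x³ + x² - 2x + 4
Initial interval: [-3.1, -0.15]

Iteration 1:
  c_1 = (-3.100000 + (-0.150000))/2 = -1.625000
  f(c_1) = f(-1.625000) = 5.599609
  f(a) × f(c) < 0, new interval: [-3.100000, -1.625000]
Iteration 2:
  c_2 = (-3.100000 + (-1.625000))/2 = -2.362500
  f(c_2) = f(-2.362500) = 1.120334
  f(a) × f(c) < 0, new interval: [-3.100000, -2.362500]
Iteration 3:
  c_3 = (-3.100000 + (-2.362500))/2 = -2.731250
  f(c_3) = f(-2.731250) = -3.452152
  f(a) × f(c) ≥ 0, new interval: [-2.731250, -2.362500]
Iteration 4:
  c_4 = (-2.731250 + (-2.362500))/2 = -2.546875
  f(c_4) = f(-2.546875) = -0.940166
  f(a) × f(c) ≥ 0, new interval: [-2.546875, -2.362500]

After 4 iteration(s), the approximation is c_4 = -2.546875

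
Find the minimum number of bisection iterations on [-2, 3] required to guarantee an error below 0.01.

We need (b-a)/2^n ≤ 0.01
(3 - (-2))/2^n ≤ 0.01
5/2^n ≤ 0.01
2^n ≥ 500
n ≥ log₂(500) = 8.97
n ≥ 9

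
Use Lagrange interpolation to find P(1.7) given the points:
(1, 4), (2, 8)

Lagrange interpolation formula:
P(x) = Σ yᵢ × Lᵢ(x)
where Lᵢ(x) = Π_{j≠i} (x - xⱼ)/(xᵢ - xⱼ)

L_0(1.7) = (1.7 - 2)/(1 - 2) = 0.300000
L_1(1.7) = (1.7 - 1)/(2 - 1) = 0.700000

P(1.7) = 4×L_0(1.7) + 8×L_1(1.7)
P(1.7) = 6.800000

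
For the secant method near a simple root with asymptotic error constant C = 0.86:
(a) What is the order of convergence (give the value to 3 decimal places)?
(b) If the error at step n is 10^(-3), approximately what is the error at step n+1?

(a) Secant method has superlinear convergence with order φ = (1+√5)/2 ≈ 1.618.
    This means |e_{n+1}| ≈ C|e_n|^1.618.

(b) With |e_n| = 10^(-3) and C = 0.86:
    |e_{n+1}| ≈ 0.86 × (10^(-3))^1.618 = 0.86 × 10^(-4.85)

(a) ≈ 1.618 (golden ratio); (b) |e_{n+1}| ≈ 1.203e-05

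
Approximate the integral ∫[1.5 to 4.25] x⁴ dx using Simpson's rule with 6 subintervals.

f(x) = x⁴
a = 1.5, b = 4.25, n = 6
h = (b - a)/n = 0.458333

Simpson's rule: (h/3)[f(x₀) + 4f(x₁) + 2f(x₂) + ... + f(xₙ)]

x_0 = 1.5000, f(x_0) = 5.062500, coefficient = 1
x_1 = 1.9583, f(x_1) = 14.707758, coefficient = 4
x_2 = 2.4167, f(x_2) = 34.108845, coefficient = 2
x_3 = 2.8750, f(x_3) = 68.320557, coefficient = 4
x_4 = 3.3333, f(x_4) = 123.456790, coefficient = 2
x_5 = 3.7917, f(x_5) = 206.690541, coefficient = 4
x_6 = 4.2500, f(x_6) = 326.253906, coefficient = 1

I ≈ (0.458333/3) × 1805.323098 = 275.813251
Exact value: 275.797070
Error: 0.016181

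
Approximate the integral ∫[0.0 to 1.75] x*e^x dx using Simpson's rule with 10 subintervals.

f(x) = x*e^x
a = 0.0, b = 1.75, n = 10
h = (b - a)/n = 0.175000

Simpson's rule: (h/3)[f(x₀) + 4f(x₁) + 2f(x₂) + ... + f(xₙ)]

x_0 = 0.0000, f(x_0) = 0.000000, coefficient = 1
x_1 = 0.1750, f(x_1) = 0.208468, coefficient = 4
x_2 = 0.3500, f(x_2) = 0.496674, coefficient = 2
x_3 = 0.5250, f(x_3) = 0.887491, coefficient = 4
x_4 = 0.7000, f(x_4) = 1.409627, coefficient = 2
x_5 = 0.8750, f(x_5) = 2.099016, coefficient = 4
x_6 = 1.0500, f(x_6) = 3.000534, coefficient = 2
x_7 = 1.2250, f(x_7) = 4.170103, coefficient = 4
x_8 = 1.4000, f(x_8) = 5.677280, coefficient = 2
x_9 = 1.5750, f(x_9) = 7.608418, coefficient = 4
x_10 = 1.7500, f(x_10) = 10.070555, coefficient = 1

I ≈ (0.175000/3) × 91.132768 = 5.316078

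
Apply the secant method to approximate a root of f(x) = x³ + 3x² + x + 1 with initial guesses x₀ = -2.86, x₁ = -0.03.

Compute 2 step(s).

f(x) = x³ + 3x² + x + 1
x₀ = -2.86, x₁ = -0.03

Secant formula: x_{n+1} = x_n - f(x_n)(x_n - x_{n-1})/(f(x_n) - f(x_{n-1}))

Iteration 1:
  f(-2.860000) = -0.714856
  f(-0.030000) = 0.972673
  x_2 = -0.030000 - 0.972673×(-0.030000 - (-2.860000))/(0.972673 - (-0.714856))
       = -1.661181
Iteration 2:
  f(-0.030000) = 0.972673
  f(-1.661181) = 3.033320
  x_3 = -1.661181 - 3.033320×(-1.661181 - (-0.030000))/(3.033320 - 0.972673)
       = 0.739955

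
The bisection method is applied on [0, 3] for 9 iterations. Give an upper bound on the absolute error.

Bisection error bound: |error| ≤ (b-a)/2^n
|error| ≤ (3 - 0)/2^9 = 3/2^9
|error| ≤ 0.0058593750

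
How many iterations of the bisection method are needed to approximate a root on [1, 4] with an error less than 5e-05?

We need (b-a)/2^n ≤ 5e-05
(4 - 1)/2^n ≤ 5e-05
3/2^n ≤ 5e-05
2^n ≥ 60000
n ≥ log₂(60000) = 15.87
n ≥ 16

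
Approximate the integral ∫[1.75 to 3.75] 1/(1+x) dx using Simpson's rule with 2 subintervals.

f(x) = 1/(1+x)
a = 1.75, b = 3.75, n = 2
h = (b - a)/n = 1.000000

Simpson's rule: (h/3)[f(x₀) + 4f(x₁) + 2f(x₂) + ... + f(xₙ)]

x_0 = 1.7500, f(x_0) = 0.363636, coefficient = 1
x_1 = 2.7500, f(x_1) = 0.266667, coefficient = 4
x_2 = 3.7500, f(x_2) = 0.210526, coefficient = 1

I ≈ (1.000000/3) × 1.640829 = 0.546943
Exact value: 0.546544
Error: 0.000399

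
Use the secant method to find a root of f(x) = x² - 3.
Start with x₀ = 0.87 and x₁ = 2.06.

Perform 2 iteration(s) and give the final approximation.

f(x) = x² - 3
x₀ = 0.87, x₁ = 2.06

Secant formula: x_{n+1} = x_n - f(x_n)(x_n - x_{n-1})/(f(x_n) - f(x_{n-1}))

Iteration 1:
  f(0.870000) = -2.243100
  f(2.060000) = 1.243600
  x_2 = 2.060000 - 1.243600×(2.060000 - 0.870000)/(1.243600 - (-2.243100))
       = 1.635563
Iteration 2:
  f(2.060000) = 1.243600
  f(1.635563) = -0.324933
  x_3 = 1.635563 - (-0.324933)×(1.635563 - 2.060000)/(-0.324933 - 1.243600)
       = 1.723488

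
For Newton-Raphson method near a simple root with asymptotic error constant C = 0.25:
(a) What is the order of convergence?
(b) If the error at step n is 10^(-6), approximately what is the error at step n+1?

(a) Newton-Raphson has quadratic (order 2) convergence near simple roots.
    This means |e_{n+1}| ≈ C|e_n|².

(b) With |e_n| = 10^(-6) and C = 0.25:
    |e_{n+1}| ≈ 0.25 × (10^(-6))² = 0.25 × 10^(-12)

(a) 2 (quadratic); (b) |e_{n+1}| ≈ 2.500e-13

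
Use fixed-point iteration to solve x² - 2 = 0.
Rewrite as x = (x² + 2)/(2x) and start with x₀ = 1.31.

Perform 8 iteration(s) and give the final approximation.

Equation: x² - 2 = 0
Fixed-point form: x = (x² + 2)/(2x)
x₀ = 1.31

x_1 = g(1.310000) = 1.418359
x_2 = g(1.418359) = 1.414220
x_3 = g(1.414220) = 1.414214
x_4 = g(1.414214) = 1.414214
x_5 = g(1.414214) = 1.414214
x_6 = g(1.414214) = 1.414214
x_7 = g(1.414214) = 1.414214
x_8 = g(1.414214) = 1.414214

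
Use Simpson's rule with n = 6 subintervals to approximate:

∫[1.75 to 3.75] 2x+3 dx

f(x) = 2x+3
a = 1.75, b = 3.75, n = 6
h = (b - a)/n = 0.333333

Simpson's rule: (h/3)[f(x₀) + 4f(x₁) + 2f(x₂) + ... + f(xₙ)]

x_0 = 1.7500, f(x_0) = 6.500000, coefficient = 1
x_1 = 2.0833, f(x_1) = 7.166667, coefficient = 4
x_2 = 2.4167, f(x_2) = 7.833333, coefficient = 2
x_3 = 2.7500, f(x_3) = 8.500000, coefficient = 4
x_4 = 3.0833, f(x_4) = 9.166667, coefficient = 2
x_5 = 3.4167, f(x_5) = 9.833333, coefficient = 4
x_6 = 3.7500, f(x_6) = 10.500000, coefficient = 1

I ≈ (0.333333/3) × 153.000000 = 17.000000
Exact value: 17.000000
Error: 0.000000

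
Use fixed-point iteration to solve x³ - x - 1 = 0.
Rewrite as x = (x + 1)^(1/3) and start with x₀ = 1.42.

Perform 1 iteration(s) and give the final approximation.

Equation: x³ - x - 1 = 0
Fixed-point form: x = (x + 1)^(1/3)
x₀ = 1.42

x_1 = g(1.420000) = 1.342575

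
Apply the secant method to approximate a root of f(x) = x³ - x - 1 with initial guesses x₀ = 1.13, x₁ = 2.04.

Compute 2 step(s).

f(x) = x³ - x - 1
x₀ = 1.13, x₁ = 2.04

Secant formula: x_{n+1} = x_n - f(x_n)(x_n - x_{n-1})/(f(x_n) - f(x_{n-1}))

Iteration 1:
  f(1.130000) = -0.687103
  f(2.040000) = 5.449664
  x_2 = 2.040000 - 5.449664×(2.040000 - 1.130000)/(5.449664 - (-0.687103))
       = 1.231888
Iteration 2:
  f(2.040000) = 5.449664
  f(1.231888) = -0.362438
  x_3 = 1.231888 - (-0.362438)×(1.231888 - 2.040000)/(-0.362438 - 5.449664)
       = 1.282281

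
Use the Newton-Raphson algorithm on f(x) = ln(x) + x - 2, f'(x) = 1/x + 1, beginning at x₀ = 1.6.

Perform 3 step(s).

f(x) = ln(x) + x - 2
f'(x) = 1/x + 1
x₀ = 1.6

Newton-Raphson formula: x_{n+1} = x_n - f(x_n)/f'(x_n)

Iteration 1:
  f(1.600000) = 0.070004
  f'(1.600000) = 1.625000
  x_1 = 1.600000 - 0.070004/1.625000 = 1.556921
Iteration 2:
  f(1.556921) = -0.000369
  f'(1.556921) = 1.642293
  x_2 = 1.556921 - (-0.000369)/1.642293 = 1.557146
Iteration 3:
  f(1.557146) = 0.000000
  f'(1.557146) = 1.642201
  x_3 = 1.557146 - 0.000000/1.642201 = 1.557146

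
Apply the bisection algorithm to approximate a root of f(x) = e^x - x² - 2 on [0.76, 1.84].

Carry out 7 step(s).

f(x) = e^x - x² - 2
Initial interval: [0.76, 1.84]

Iteration 1:
  c_1 = (0.760000 + 1.840000)/2 = 1.300000
  f(c_1) = f(1.300000) = -0.020703
  f(a) × f(c) ≥ 0, new interval: [1.300000, 1.840000]
Iteration 2:
  c_2 = (1.300000 + 1.840000)/2 = 1.570000
  f(c_2) = f(1.570000) = 0.341748
  f(a) × f(c) < 0, new interval: [1.300000, 1.570000]
Iteration 3:
  c_3 = (1.300000 + 1.570000)/2 = 1.435000
  f(c_3) = f(1.435000) = 0.140420
  f(a) × f(c) < 0, new interval: [1.300000, 1.435000]
Iteration 4:
  c_4 = (1.300000 + 1.435000)/2 = 1.367500
  f(c_4) = f(1.367500) = 0.055468
  f(a) × f(c) < 0, new interval: [1.300000, 1.367500]
Iteration 5:
  c_5 = (1.300000 + 1.367500)/2 = 1.333750
  f(c_5) = f(1.333750) = 0.016360
  f(a) × f(c) < 0, new interval: [1.300000, 1.333750]
Iteration 6:
  c_6 = (1.300000 + 1.333750)/2 = 1.316875
  f(c_6) = f(1.316875) = -0.002418
  f(a) × f(c) ≥ 0, new interval: [1.316875, 1.333750]
Iteration 7:
  c_7 = (1.316875 + 1.333750)/2 = 1.325313
  f(c_7) = f(1.325313) = 0.006908
  f(a) × f(c) < 0, new interval: [1.316875, 1.325313]

After 7 iteration(s), the approximation is c_7 = 1.325313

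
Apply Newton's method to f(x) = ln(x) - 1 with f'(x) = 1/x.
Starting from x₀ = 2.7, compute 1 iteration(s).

f(x) = ln(x) - 1
f'(x) = 1/x
x₀ = 2.7

Newton-Raphson formula: x_{n+1} = x_n - f(x_n)/f'(x_n)

Iteration 1:
  f(2.700000) = -0.006748
  f'(2.700000) = 0.370370
  x_1 = 2.700000 - (-0.006748)/0.370370 = 2.718220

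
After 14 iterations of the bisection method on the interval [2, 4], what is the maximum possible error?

Bisection error bound: |error| ≤ (b-a)/2^n
|error| ≤ (4 - 2)/2^14 = 2/2^14
|error| ≤ 0.0001220703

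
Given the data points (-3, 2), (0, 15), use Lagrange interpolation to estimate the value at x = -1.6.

Lagrange interpolation formula:
P(x) = Σ yᵢ × Lᵢ(x)
where Lᵢ(x) = Π_{j≠i} (x - xⱼ)/(xᵢ - xⱼ)

L_0(-1.6) = (-1.6 - 0)/(-3 - 0) = 0.533333
L_1(-1.6) = (-1.6 - (-3))/(0 - (-3)) = 0.466667

P(-1.6) = 2×L_0(-1.6) + 15×L_1(-1.6)
P(-1.6) = 8.066667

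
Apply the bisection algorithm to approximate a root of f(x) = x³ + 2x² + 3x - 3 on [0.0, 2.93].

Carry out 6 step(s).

f(x) = x³ + 2x² + 3x - 3
Initial interval: [0.0, 2.93]

Iteration 1:
  c_1 = (0.000000 + 2.930000)/2 = 1.465000
  f(c_1) = f(1.465000) = 8.831670
  f(a) × f(c) < 0, new interval: [0.000000, 1.465000]
Iteration 2:
  c_2 = (0.000000 + 1.465000)/2 = 0.732500
  f(c_2) = f(0.732500) = 0.663640
  f(a) × f(c) < 0, new interval: [0.000000, 0.732500]
Iteration 3:
  c_3 = (0.000000 + 0.732500)/2 = 0.366250
  f(c_3) = f(0.366250) = -1.583843
  f(a) × f(c) ≥ 0, new interval: [0.366250, 0.732500]
Iteration 4:
  c_4 = (0.366250 + 0.732500)/2 = 0.549375
  f(c_4) = f(0.549375) = -0.582441
  f(a) × f(c) ≥ 0, new interval: [0.549375, 0.732500]
Iteration 5:
  c_5 = (0.549375 + 0.732500)/2 = 0.640938
  f(c_5) = f(0.640938) = 0.007712
  f(a) × f(c) < 0, new interval: [0.549375, 0.640938]
Iteration 6:
  c_6 = (0.549375 + 0.640938)/2 = 0.595156
  f(c_6) = f(0.595156) = -0.295298
  f(a) × f(c) ≥ 0, new interval: [0.595156, 0.640938]

After 6 iteration(s), the approximation is c_6 = 0.595156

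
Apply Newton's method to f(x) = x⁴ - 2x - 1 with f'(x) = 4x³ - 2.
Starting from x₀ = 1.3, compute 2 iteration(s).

f(x) = x⁴ - 2x - 1
f'(x) = 4x³ - 2
x₀ = 1.3

Newton-Raphson formula: x_{n+1} = x_n - f(x_n)/f'(x_n)

Iteration 1:
  f(1.300000) = -0.743900
  f'(1.300000) = 6.788000
  x_1 = 1.300000 - (-0.743900)/6.788000 = 1.409590
Iteration 2:
  f(1.409590) = 0.128771
  f'(1.409590) = 9.203116
  x_2 = 1.409590 - 0.128771/9.203116 = 1.395598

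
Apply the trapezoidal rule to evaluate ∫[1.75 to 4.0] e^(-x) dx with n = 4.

f(x) = e^(-x)
a = 1.75, b = 4.0, n = 4
h = (b - a)/n = 0.562500

Trapezoidal rule: (h/2)[f(x₀) + 2f(x₁) + 2f(x₂) + ... + f(xₙ)]

x_0 = 1.7500, f(x_0) = 0.173774, coefficient = 1
x_1 = 2.3125, f(x_1) = 0.099013, coefficient = 2
x_2 = 2.8750, f(x_2) = 0.056416, coefficient = 2
x_3 = 3.4375, f(x_3) = 0.032145, coefficient = 2
x_4 = 4.0000, f(x_4) = 0.018316, coefficient = 1

I ≈ (0.562500/2) × 0.567239 = 0.159536
Exact value: 0.155458
Error: 0.004078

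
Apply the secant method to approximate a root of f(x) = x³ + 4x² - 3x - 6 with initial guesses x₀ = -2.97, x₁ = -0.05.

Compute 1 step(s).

f(x) = x³ + 4x² - 3x - 6
x₀ = -2.97, x₁ = -0.05

Secant formula: x_{n+1} = x_n - f(x_n)(x_n - x_{n-1})/(f(x_n) - f(x_{n-1}))

Iteration 1:
  f(-2.970000) = 11.995527
  f(-0.050000) = -5.840125
  x_2 = -0.050000 - (-5.840125)×(-0.050000 - (-2.970000))/(-5.840125 - 11.995527)
       = -1.006128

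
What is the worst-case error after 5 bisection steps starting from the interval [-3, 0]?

Bisection error bound: |error| ≤ (b-a)/2^n
|error| ≤ (0 - (-3))/2^5 = 3/2^5
|error| ≤ 0.0937500000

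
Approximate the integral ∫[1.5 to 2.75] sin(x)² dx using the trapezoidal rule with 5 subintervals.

f(x) = sin(x)²
a = 1.5, b = 2.75, n = 5
h = (b - a)/n = 0.250000

Trapezoidal rule: (h/2)[f(x₀) + 2f(x₁) + 2f(x₂) + ... + f(xₙ)]

x_0 = 1.5000, f(x_0) = 0.994996, coefficient = 1
x_1 = 1.7500, f(x_1) = 0.968228, coefficient = 2
x_2 = 2.0000, f(x_2) = 0.826822, coefficient = 2
x_3 = 2.2500, f(x_3) = 0.605398, coefficient = 2
x_4 = 2.5000, f(x_4) = 0.358169, coefficient = 2
x_5 = 2.7500, f(x_5) = 0.145665, coefficient = 1

I ≈ (0.250000/2) × 6.657895 = 0.832237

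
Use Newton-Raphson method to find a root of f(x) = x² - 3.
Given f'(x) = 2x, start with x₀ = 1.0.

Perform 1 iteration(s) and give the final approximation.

f(x) = x² - 3
f'(x) = 2x
x₀ = 1.0

Newton-Raphson formula: x_{n+1} = x_n - f(x_n)/f'(x_n)

Iteration 1:
  f(1.000000) = -2.000000
  f'(1.000000) = 2.000000
  x_1 = 1.000000 - (-2.000000)/2.000000 = 2.000000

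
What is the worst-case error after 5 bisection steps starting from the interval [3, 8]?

Bisection error bound: |error| ≤ (b-a)/2^n
|error| ≤ (8 - 3)/2^5 = 5/2^5
|error| ≤ 0.1562500000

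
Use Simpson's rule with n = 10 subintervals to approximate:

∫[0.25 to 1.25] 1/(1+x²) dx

f(x) = 1/(1+x²)
a = 0.25, b = 1.25, n = 10
h = (b - a)/n = 0.100000

Simpson's rule: (h/3)[f(x₀) + 4f(x₁) + 2f(x₂) + ... + f(xₙ)]

x_0 = 0.2500, f(x_0) = 0.941176, coefficient = 1
x_1 = 0.3500, f(x_1) = 0.890869, coefficient = 4
x_2 = 0.4500, f(x_2) = 0.831601, coefficient = 2
x_3 = 0.5500, f(x_3) = 0.767754, coefficient = 4
x_4 = 0.6500, f(x_4) = 0.702988, coefficient = 2
x_5 = 0.7500, f(x_5) = 0.640000, coefficient = 4
x_6 = 0.8500, f(x_6) = 0.580552, coefficient = 2
x_7 = 0.9500, f(x_7) = 0.525624, coefficient = 4
x_8 = 1.0500, f(x_8) = 0.475624, coefficient = 2
x_9 = 1.1500, f(x_9) = 0.430571, coefficient = 4
x_10 = 1.2500, f(x_10) = 0.390244, coefficient = 1

I ≈ (0.100000/3) × 19.532219 = 0.651074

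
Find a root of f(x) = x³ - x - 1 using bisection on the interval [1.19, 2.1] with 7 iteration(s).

f(x) = x³ - x - 1
Initial interval: [1.19, 2.1]

Iteration 1:
  c_1 = (1.190000 + 2.100000)/2 = 1.645000
  f(c_1) = f(1.645000) = 1.806411
  f(a) × f(c) < 0, new interval: [1.190000, 1.645000]
Iteration 2:
  c_2 = (1.190000 + 1.645000)/2 = 1.417500
  f(c_2) = f(1.417500) = 0.430692
  f(a) × f(c) < 0, new interval: [1.190000, 1.417500]
Iteration 3:
  c_3 = (1.190000 + 1.417500)/2 = 1.303750
  f(c_3) = f(1.303750) = -0.087683
  f(a) × f(c) ≥ 0, new interval: [1.303750, 1.417500]
Iteration 4:
  c_4 = (1.303750 + 1.417500)/2 = 1.360625
  f(c_4) = f(1.360625) = 0.158301
  f(a) × f(c) < 0, new interval: [1.303750, 1.360625]
Iteration 5:
  c_5 = (1.303750 + 1.360625)/2 = 1.332187
  f(c_5) = f(1.332187) = 0.032077
  f(a) × f(c) < 0, new interval: [1.303750, 1.332187]
Iteration 6:
  c_6 = (1.303750 + 1.332187)/2 = 1.317969
  f(c_6) = f(1.317969) = -0.028602
  f(a) × f(c) ≥ 0, new interval: [1.317969, 1.332187]
Iteration 7:
  c_7 = (1.317969 + 1.332187)/2 = 1.325078
  f(c_7) = f(1.325078) = 0.001536
  f(a) × f(c) < 0, new interval: [1.317969, 1.325078]

After 7 iteration(s), the approximation is c_7 = 1.325078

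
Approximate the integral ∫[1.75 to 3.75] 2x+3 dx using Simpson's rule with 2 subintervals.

f(x) = 2x+3
a = 1.75, b = 3.75, n = 2
h = (b - a)/n = 1.000000

Simpson's rule: (h/3)[f(x₀) + 4f(x₁) + 2f(x₂) + ... + f(xₙ)]

x_0 = 1.7500, f(x_0) = 6.500000, coefficient = 1
x_1 = 2.7500, f(x_1) = 8.500000, coefficient = 4
x_2 = 3.7500, f(x_2) = 10.500000, coefficient = 1

I ≈ (1.000000/3) × 51.000000 = 17.000000
Exact value: 17.000000
Error: 0.000000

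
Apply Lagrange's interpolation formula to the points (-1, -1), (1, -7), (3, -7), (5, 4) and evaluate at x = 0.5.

Lagrange interpolation formula:
P(x) = Σ yᵢ × Lᵢ(x)
where Lᵢ(x) = Π_{j≠i} (x - xⱼ)/(xᵢ - xⱼ)

L_0(0.5) = (0.5 - 1)/(-1 - 1) × (0.5 - 3)/(-1 - 3) × (0.5 - 5)/(-1 - 5) = 0.117188
L_1(0.5) = (0.5 - (-1))/(1 - (-1)) × (0.5 - 3)/(1 - 3) × (0.5 - 5)/(1 - 5) = 1.054688
L_2(0.5) = (0.5 - (-1))/(3 - (-1)) × (0.5 - 1)/(3 - 1) × (0.5 - 5)/(3 - 5) = -0.210938
L_3(0.5) = (0.5 - (-1))/(5 - (-1)) × (0.5 - 1)/(5 - 1) × (0.5 - 3)/(5 - 3) = 0.039062

P(0.5) = (-1)×L_0(0.5) + (-7)×L_1(0.5) + (-7)×L_2(0.5) + 4×L_3(0.5)
P(0.5) = -5.867188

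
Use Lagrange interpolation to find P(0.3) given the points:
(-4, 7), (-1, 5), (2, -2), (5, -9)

Lagrange interpolation formula:
P(x) = Σ yᵢ × Lᵢ(x)
where Lᵢ(x) = Π_{j≠i} (x - xⱼ)/(xᵢ - xⱼ)

L_0(0.3) = (0.3 - (-1))/(-4 - (-1)) × (0.3 - 2)/(-4 - 2) × (0.3 - 5)/(-4 - 5) = -0.064117
L_1(0.3) = (0.3 - (-4))/(-1 - (-4)) × (0.3 - 2)/(-1 - 2) × (0.3 - 5)/(-1 - 5) = 0.636241
L_2(0.3) = (0.3 - (-4))/(2 - (-4)) × (0.3 - (-1))/(2 - (-1)) × (0.3 - 5)/(2 - 5) = 0.486537
L_3(0.3) = (0.3 - (-4))/(5 - (-4)) × (0.3 - (-1))/(5 - (-1)) × (0.3 - 2)/(5 - 2) = -0.058660

P(0.3) = 7×L_0(0.3) + 5×L_1(0.3) + (-2)×L_2(0.3) + (-9)×L_3(0.3)
P(0.3) = 2.287253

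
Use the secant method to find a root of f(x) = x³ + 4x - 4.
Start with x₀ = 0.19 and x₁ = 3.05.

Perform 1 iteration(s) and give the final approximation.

f(x) = x³ + 4x - 4
x₀ = 0.19, x₁ = 3.05

Secant formula: x_{n+1} = x_n - f(x_n)(x_n - x_{n-1})/(f(x_n) - f(x_{n-1}))

Iteration 1:
  f(0.190000) = -3.233141
  f(3.050000) = 36.572625
  x_2 = 3.050000 - 36.572625×(3.050000 - 0.190000)/(36.572625 - (-3.233141))
       = 0.422298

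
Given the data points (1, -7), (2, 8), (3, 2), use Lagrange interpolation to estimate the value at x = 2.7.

Lagrange interpolation formula:
P(x) = Σ yᵢ × Lᵢ(x)
where Lᵢ(x) = Π_{j≠i} (x - xⱼ)/(xᵢ - xⱼ)

L_0(2.7) = (2.7 - 2)/(1 - 2) × (2.7 - 3)/(1 - 3) = -0.105000
L_1(2.7) = (2.7 - 1)/(2 - 1) × (2.7 - 3)/(2 - 3) = 0.510000
L_2(2.7) = (2.7 - 1)/(3 - 1) × (2.7 - 2)/(3 - 2) = 0.595000

P(2.7) = (-7)×L_0(2.7) + 8×L_1(2.7) + 2×L_2(2.7)
P(2.7) = 6.005000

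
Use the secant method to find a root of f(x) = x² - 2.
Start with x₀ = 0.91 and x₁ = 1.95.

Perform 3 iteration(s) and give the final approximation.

f(x) = x² - 2
x₀ = 0.91, x₁ = 1.95

Secant formula: x_{n+1} = x_n - f(x_n)(x_n - x_{n-1})/(f(x_n) - f(x_{n-1}))

Iteration 1:
  f(0.910000) = -1.171900
  f(1.950000) = 1.802500
  x_2 = 1.950000 - 1.802500×(1.950000 - 0.910000)/(1.802500 - (-1.171900))
       = 1.319755
Iteration 2:
  f(1.950000) = 1.802500
  f(1.319755) = -0.258246
  x_3 = 1.319755 - (-0.258246)×(1.319755 - 1.950000)/(-0.258246 - 1.802500)
       = 1.398735
Iteration 3:
  f(1.319755) = -0.258246
  f(1.398735) = -0.043539
  x_4 = 1.398735 - (-0.043539)×(1.398735 - 1.319755)/(-0.043539 - (-0.258246))
       = 1.414751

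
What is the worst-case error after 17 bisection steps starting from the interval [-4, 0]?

Bisection error bound: |error| ≤ (b-a)/2^n
|error| ≤ (0 - (-4))/2^17 = 4/2^17
|error| ≤ 0.0000305176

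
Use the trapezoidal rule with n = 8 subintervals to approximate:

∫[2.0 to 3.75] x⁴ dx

f(x) = x⁴
a = 2.0, b = 3.75, n = 8
h = (b - a)/n = 0.218750

Trapezoidal rule: (h/2)[f(x₀) + 2f(x₁) + 2f(x₂) + ... + f(xₙ)]

x_0 = 2.0000, f(x_0) = 16.000000, coefficient = 1
x_1 = 2.2188, f(x_1) = 24.234468, coefficient = 2
x_2 = 2.4375, f(x_2) = 35.300308, coefficient = 2
x_3 = 2.6562, f(x_3) = 49.782395, coefficient = 2
x_4 = 2.8750, f(x_4) = 68.320557, coefficient = 2
x_5 = 3.0938, f(x_5) = 91.609574, coefficient = 2
x_6 = 3.3125, f(x_6) = 120.399185, coefficient = 2
x_7 = 3.5312, f(x_7) = 155.494081, coefficient = 2
x_8 = 3.7500, f(x_8) = 197.753906, coefficient = 1

I ≈ (0.218750/2) × 1304.035042 = 142.628833
Exact value: 141.915430
Error: 0.713403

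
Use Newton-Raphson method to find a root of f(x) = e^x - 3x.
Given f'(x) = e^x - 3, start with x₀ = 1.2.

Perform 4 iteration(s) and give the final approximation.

f(x) = e^x - 3x
f'(x) = e^x - 3
x₀ = 1.2

Newton-Raphson formula: x_{n+1} = x_n - f(x_n)/f'(x_n)

Iteration 1:
  f(1.200000) = -0.279883
  f'(1.200000) = 0.320117
  x_1 = 1.200000 - (-0.279883)/0.320117 = 2.074315
Iteration 2:
  f(2.074315) = 1.736148
  f'(2.074315) = 4.959094
  x_2 = 2.074315 - 1.736148/4.959094 = 1.724221
Iteration 3:
  f(1.724221) = 0.435488
  f'(1.724221) = 2.608152
  x_3 = 1.724221 - 0.435488/2.608152 = 1.557249
Iteration 4:
  f(1.557249) = 0.074001
  f'(1.557249) = 1.745749
  x_4 = 1.557249 - 0.074001/1.745749 = 1.514860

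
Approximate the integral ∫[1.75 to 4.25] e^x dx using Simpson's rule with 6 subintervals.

f(x) = e^x
a = 1.75, b = 4.25, n = 6
h = (b - a)/n = 0.416667

Simpson's rule: (h/3)[f(x₀) + 4f(x₁) + 2f(x₂) + ... + f(xₙ)]

x_0 = 1.7500, f(x_0) = 5.754603, coefficient = 1
x_1 = 2.1667, f(x_1) = 8.729138, coefficient = 4
x_2 = 2.5833, f(x_2) = 13.241202, coefficient = 2
x_3 = 3.0000, f(x_3) = 20.085537, coefficient = 4
x_4 = 3.4167, f(x_4) = 30.467687, coefficient = 2
x_5 = 3.8333, f(x_5) = 46.216336, coefficient = 4
x_6 = 4.2500, f(x_6) = 70.105412, coefficient = 1

I ≈ (0.416667/3) × 463.401838 = 64.361366
Exact value: 64.350810
Error: 0.010557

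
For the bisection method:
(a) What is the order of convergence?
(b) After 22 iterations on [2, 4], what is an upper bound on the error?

(a) Bisection has linear (order 1) convergence; the error is halved each step.

(b) Error bound = (b-a)/2^n = (4 - 2)/2^{22}
    = 2/2^{22}

(a) 1 (linear); (b) error ≤ 4.77e-07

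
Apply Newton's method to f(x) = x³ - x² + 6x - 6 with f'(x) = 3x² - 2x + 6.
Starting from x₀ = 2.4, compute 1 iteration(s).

f(x) = x³ - x² + 6x - 6
f'(x) = 3x² - 2x + 6
x₀ = 2.4

Newton-Raphson formula: x_{n+1} = x_n - f(x_n)/f'(x_n)

Iteration 1:
  f(2.400000) = 16.464000
  f'(2.400000) = 18.480000
  x_1 = 2.400000 - 16.464000/18.480000 = 1.509091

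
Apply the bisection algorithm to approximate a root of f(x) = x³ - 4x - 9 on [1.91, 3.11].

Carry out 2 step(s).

f(x) = x³ - 4x - 9
Initial interval: [1.91, 3.11]

Iteration 1:
  c_1 = (1.910000 + 3.110000)/2 = 2.510000
  f(c_1) = f(2.510000) = -3.226749
  f(a) × f(c) ≥ 0, new interval: [2.510000, 3.110000]
Iteration 2:
  c_2 = (2.510000 + 3.110000)/2 = 2.810000
  f(c_2) = f(2.810000) = 1.948041
  f(a) × f(c) < 0, new interval: [2.510000, 2.810000]

After 2 iteration(s), the approximation is c_2 = 2.810000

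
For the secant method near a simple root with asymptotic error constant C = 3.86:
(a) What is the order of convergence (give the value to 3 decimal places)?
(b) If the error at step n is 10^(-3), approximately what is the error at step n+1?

(a) Secant method has superlinear convergence with order φ = (1+√5)/2 ≈ 1.618.
    This means |e_{n+1}| ≈ C|e_n|^1.618.

(b) With |e_n| = 10^(-3) and C = 3.86:
    |e_{n+1}| ≈ 3.86 × (10^(-3))^1.618 = 3.86 × 10^(-4.85)

(a) ≈ 1.618 (golden ratio); (b) |e_{n+1}| ≈ 5.401e-05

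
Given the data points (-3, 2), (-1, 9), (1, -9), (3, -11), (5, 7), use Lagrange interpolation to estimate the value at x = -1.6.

Lagrange interpolation formula:
P(x) = Σ yᵢ × Lᵢ(x)
where Lᵢ(x) = Π_{j≠i} (x - xⱼ)/(xᵢ - xⱼ)

L_0(-1.6) = (-1.6 - (-1))/(-3 - (-1)) × (-1.6 - 1)/(-3 - 1) × (-1.6 - 3)/(-3 - 3) × (-1.6 - 5)/(-3 - 5) = 0.123338
L_1(-1.6) = (-1.6 - (-3))/(-1 - (-3)) × (-1.6 - 1)/(-1 - 1) × (-1.6 - 3)/(-1 - 3) × (-1.6 - 5)/(-1 - 5) = 1.151150
L_2(-1.6) = (-1.6 - (-3))/(1 - (-3)) × (-1.6 - (-1))/(1 - (-1)) × (-1.6 - 3)/(1 - 3) × (-1.6 - 5)/(1 - 5) = -0.398475
L_3(-1.6) = (-1.6 - (-3))/(3 - (-3)) × (-1.6 - (-1))/(3 - (-1)) × (-1.6 - 1)/(3 - 1) × (-1.6 - 5)/(3 - 5) = 0.150150
L_4(-1.6) = (-1.6 - (-3))/(5 - (-3)) × (-1.6 - (-1))/(5 - (-1)) × (-1.6 - 1)/(5 - 1) × (-1.6 - 3)/(5 - 3) = -0.026163

P(-1.6) = 2×L_0(-1.6) + 9×L_1(-1.6) + (-9)×L_2(-1.6) + (-11)×L_3(-1.6) + 7×L_4(-1.6)
P(-1.6) = 12.358512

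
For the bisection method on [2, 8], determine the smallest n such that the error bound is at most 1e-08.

We need (b-a)/2^n ≤ 1e-08
(8 - 2)/2^n ≤ 1e-08
6/2^n ≤ 1e-08
2^n ≥ 600000000
n ≥ log₂(600000000) = 29.16
n ≥ 30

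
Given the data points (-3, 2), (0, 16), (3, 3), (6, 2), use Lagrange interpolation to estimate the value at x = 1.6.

Lagrange interpolation formula:
P(x) = Σ yᵢ × Lᵢ(x)
where Lᵢ(x) = Π_{j≠i} (x - xⱼ)/(xᵢ - xⱼ)

L_0(1.6) = (1.6 - 0)/(-3 - 0) × (1.6 - 3)/(-3 - 3) × (1.6 - 6)/(-3 - 6) = -0.060840
L_1(1.6) = (1.6 - (-3))/(0 - (-3)) × (1.6 - 3)/(0 - 3) × (1.6 - 6)/(0 - 6) = 0.524741
L_2(1.6) = (1.6 - (-3))/(3 - (-3)) × (1.6 - 0)/(3 - 0) × (1.6 - 6)/(3 - 6) = 0.599704
L_3(1.6) = (1.6 - (-3))/(6 - (-3)) × (1.6 - 0)/(6 - 0) × (1.6 - 3)/(6 - 3) = -0.063605

P(1.6) = 2×L_0(1.6) + 16×L_1(1.6) + 3×L_2(1.6) + 2×L_3(1.6)
P(1.6) = 9.946074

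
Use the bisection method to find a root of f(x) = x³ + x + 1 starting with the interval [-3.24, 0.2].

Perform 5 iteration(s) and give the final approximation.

f(x) = x³ + x + 1
Initial interval: [-3.24, 0.2]

Iteration 1:
  c_1 = (-3.240000 + 0.200000)/2 = -1.520000
  f(c_1) = f(-1.520000) = -4.031808
  f(a) × f(c) ≥ 0, new interval: [-1.520000, 0.200000]
Iteration 2:
  c_2 = (-1.520000 + 0.200000)/2 = -0.660000
  f(c_2) = f(-0.660000) = 0.052504
  f(a) × f(c) < 0, new interval: [-1.520000, -0.660000]
Iteration 3:
  c_3 = (-1.520000 + (-0.660000))/2 = -1.090000
  f(c_3) = f(-1.090000) = -1.385029
  f(a) × f(c) ≥ 0, new interval: [-1.090000, -0.660000]
Iteration 4:
  c_4 = (-1.090000 + (-0.660000))/2 = -0.875000
  f(c_4) = f(-0.875000) = -0.544922
  f(a) × f(c) ≥ 0, new interval: [-0.875000, -0.660000]
Iteration 5:
  c_5 = (-0.875000 + (-0.660000))/2 = -0.767500
  f(c_5) = f(-0.767500) = -0.219601
  f(a) × f(c) ≥ 0, new interval: [-0.767500, -0.660000]

After 5 iteration(s), the approximation is c_5 = -0.767500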